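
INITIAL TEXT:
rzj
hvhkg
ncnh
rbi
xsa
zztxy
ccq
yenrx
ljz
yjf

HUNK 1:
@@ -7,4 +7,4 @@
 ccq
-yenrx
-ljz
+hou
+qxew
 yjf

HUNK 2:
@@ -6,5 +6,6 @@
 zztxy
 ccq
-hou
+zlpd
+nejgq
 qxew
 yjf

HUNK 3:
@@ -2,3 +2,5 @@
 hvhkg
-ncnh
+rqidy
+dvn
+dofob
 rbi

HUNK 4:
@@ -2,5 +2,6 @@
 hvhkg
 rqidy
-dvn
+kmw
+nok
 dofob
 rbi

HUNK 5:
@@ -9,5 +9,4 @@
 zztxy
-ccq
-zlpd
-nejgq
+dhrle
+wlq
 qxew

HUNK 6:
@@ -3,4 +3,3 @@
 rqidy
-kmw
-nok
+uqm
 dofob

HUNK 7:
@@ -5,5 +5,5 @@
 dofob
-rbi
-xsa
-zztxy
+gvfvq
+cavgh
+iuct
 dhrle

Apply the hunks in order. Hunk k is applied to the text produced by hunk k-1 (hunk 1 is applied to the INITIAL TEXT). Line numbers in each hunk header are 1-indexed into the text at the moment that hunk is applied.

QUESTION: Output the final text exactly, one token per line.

Answer: rzj
hvhkg
rqidy
uqm
dofob
gvfvq
cavgh
iuct
dhrle
wlq
qxew
yjf

Derivation:
Hunk 1: at line 7 remove [yenrx,ljz] add [hou,qxew] -> 10 lines: rzj hvhkg ncnh rbi xsa zztxy ccq hou qxew yjf
Hunk 2: at line 6 remove [hou] add [zlpd,nejgq] -> 11 lines: rzj hvhkg ncnh rbi xsa zztxy ccq zlpd nejgq qxew yjf
Hunk 3: at line 2 remove [ncnh] add [rqidy,dvn,dofob] -> 13 lines: rzj hvhkg rqidy dvn dofob rbi xsa zztxy ccq zlpd nejgq qxew yjf
Hunk 4: at line 2 remove [dvn] add [kmw,nok] -> 14 lines: rzj hvhkg rqidy kmw nok dofob rbi xsa zztxy ccq zlpd nejgq qxew yjf
Hunk 5: at line 9 remove [ccq,zlpd,nejgq] add [dhrle,wlq] -> 13 lines: rzj hvhkg rqidy kmw nok dofob rbi xsa zztxy dhrle wlq qxew yjf
Hunk 6: at line 3 remove [kmw,nok] add [uqm] -> 12 lines: rzj hvhkg rqidy uqm dofob rbi xsa zztxy dhrle wlq qxew yjf
Hunk 7: at line 5 remove [rbi,xsa,zztxy] add [gvfvq,cavgh,iuct] -> 12 lines: rzj hvhkg rqidy uqm dofob gvfvq cavgh iuct dhrle wlq qxew yjf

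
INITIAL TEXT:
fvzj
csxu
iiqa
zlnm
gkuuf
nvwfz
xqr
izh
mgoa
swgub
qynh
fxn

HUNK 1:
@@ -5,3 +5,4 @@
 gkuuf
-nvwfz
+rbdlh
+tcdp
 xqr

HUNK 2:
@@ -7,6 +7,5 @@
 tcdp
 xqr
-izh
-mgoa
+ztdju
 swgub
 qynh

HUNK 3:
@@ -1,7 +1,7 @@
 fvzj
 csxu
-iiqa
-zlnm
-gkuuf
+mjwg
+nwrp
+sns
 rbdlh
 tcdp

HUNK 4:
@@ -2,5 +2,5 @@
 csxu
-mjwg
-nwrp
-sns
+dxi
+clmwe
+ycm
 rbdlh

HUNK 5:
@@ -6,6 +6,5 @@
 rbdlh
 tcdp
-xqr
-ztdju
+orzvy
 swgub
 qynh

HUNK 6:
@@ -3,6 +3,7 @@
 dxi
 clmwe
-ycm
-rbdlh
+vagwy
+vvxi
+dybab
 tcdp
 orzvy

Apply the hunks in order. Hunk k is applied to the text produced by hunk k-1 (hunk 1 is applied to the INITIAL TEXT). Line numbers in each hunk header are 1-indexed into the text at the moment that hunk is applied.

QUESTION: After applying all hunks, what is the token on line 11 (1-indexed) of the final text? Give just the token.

Hunk 1: at line 5 remove [nvwfz] add [rbdlh,tcdp] -> 13 lines: fvzj csxu iiqa zlnm gkuuf rbdlh tcdp xqr izh mgoa swgub qynh fxn
Hunk 2: at line 7 remove [izh,mgoa] add [ztdju] -> 12 lines: fvzj csxu iiqa zlnm gkuuf rbdlh tcdp xqr ztdju swgub qynh fxn
Hunk 3: at line 1 remove [iiqa,zlnm,gkuuf] add [mjwg,nwrp,sns] -> 12 lines: fvzj csxu mjwg nwrp sns rbdlh tcdp xqr ztdju swgub qynh fxn
Hunk 4: at line 2 remove [mjwg,nwrp,sns] add [dxi,clmwe,ycm] -> 12 lines: fvzj csxu dxi clmwe ycm rbdlh tcdp xqr ztdju swgub qynh fxn
Hunk 5: at line 6 remove [xqr,ztdju] add [orzvy] -> 11 lines: fvzj csxu dxi clmwe ycm rbdlh tcdp orzvy swgub qynh fxn
Hunk 6: at line 3 remove [ycm,rbdlh] add [vagwy,vvxi,dybab] -> 12 lines: fvzj csxu dxi clmwe vagwy vvxi dybab tcdp orzvy swgub qynh fxn
Final line 11: qynh

Answer: qynh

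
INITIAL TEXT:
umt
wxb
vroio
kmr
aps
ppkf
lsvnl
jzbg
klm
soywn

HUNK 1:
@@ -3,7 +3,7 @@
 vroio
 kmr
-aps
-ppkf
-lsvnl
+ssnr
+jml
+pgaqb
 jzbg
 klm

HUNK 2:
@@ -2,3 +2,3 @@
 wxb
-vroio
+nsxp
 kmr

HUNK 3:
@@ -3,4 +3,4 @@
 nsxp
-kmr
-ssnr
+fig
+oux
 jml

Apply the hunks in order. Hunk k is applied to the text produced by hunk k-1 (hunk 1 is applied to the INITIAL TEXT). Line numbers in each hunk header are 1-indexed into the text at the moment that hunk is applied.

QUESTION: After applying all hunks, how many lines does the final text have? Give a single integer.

Answer: 10

Derivation:
Hunk 1: at line 3 remove [aps,ppkf,lsvnl] add [ssnr,jml,pgaqb] -> 10 lines: umt wxb vroio kmr ssnr jml pgaqb jzbg klm soywn
Hunk 2: at line 2 remove [vroio] add [nsxp] -> 10 lines: umt wxb nsxp kmr ssnr jml pgaqb jzbg klm soywn
Hunk 3: at line 3 remove [kmr,ssnr] add [fig,oux] -> 10 lines: umt wxb nsxp fig oux jml pgaqb jzbg klm soywn
Final line count: 10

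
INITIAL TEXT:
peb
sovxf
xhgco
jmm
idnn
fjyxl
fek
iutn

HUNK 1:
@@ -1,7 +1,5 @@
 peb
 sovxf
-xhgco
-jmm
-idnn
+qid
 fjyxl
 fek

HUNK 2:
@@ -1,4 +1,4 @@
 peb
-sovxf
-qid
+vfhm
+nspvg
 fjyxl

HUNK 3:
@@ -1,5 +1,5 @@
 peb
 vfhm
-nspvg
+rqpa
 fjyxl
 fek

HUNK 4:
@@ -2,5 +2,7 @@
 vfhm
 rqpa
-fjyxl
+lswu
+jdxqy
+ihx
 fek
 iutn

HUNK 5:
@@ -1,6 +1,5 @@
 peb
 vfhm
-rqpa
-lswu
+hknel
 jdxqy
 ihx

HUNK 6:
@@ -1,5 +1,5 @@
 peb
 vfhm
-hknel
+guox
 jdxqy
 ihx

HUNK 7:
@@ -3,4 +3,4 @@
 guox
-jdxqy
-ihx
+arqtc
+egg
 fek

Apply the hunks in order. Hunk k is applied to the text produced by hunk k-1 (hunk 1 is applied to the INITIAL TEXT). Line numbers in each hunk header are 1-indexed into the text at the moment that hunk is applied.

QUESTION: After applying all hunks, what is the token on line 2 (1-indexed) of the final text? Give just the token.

Answer: vfhm

Derivation:
Hunk 1: at line 1 remove [xhgco,jmm,idnn] add [qid] -> 6 lines: peb sovxf qid fjyxl fek iutn
Hunk 2: at line 1 remove [sovxf,qid] add [vfhm,nspvg] -> 6 lines: peb vfhm nspvg fjyxl fek iutn
Hunk 3: at line 1 remove [nspvg] add [rqpa] -> 6 lines: peb vfhm rqpa fjyxl fek iutn
Hunk 4: at line 2 remove [fjyxl] add [lswu,jdxqy,ihx] -> 8 lines: peb vfhm rqpa lswu jdxqy ihx fek iutn
Hunk 5: at line 1 remove [rqpa,lswu] add [hknel] -> 7 lines: peb vfhm hknel jdxqy ihx fek iutn
Hunk 6: at line 1 remove [hknel] add [guox] -> 7 lines: peb vfhm guox jdxqy ihx fek iutn
Hunk 7: at line 3 remove [jdxqy,ihx] add [arqtc,egg] -> 7 lines: peb vfhm guox arqtc egg fek iutn
Final line 2: vfhm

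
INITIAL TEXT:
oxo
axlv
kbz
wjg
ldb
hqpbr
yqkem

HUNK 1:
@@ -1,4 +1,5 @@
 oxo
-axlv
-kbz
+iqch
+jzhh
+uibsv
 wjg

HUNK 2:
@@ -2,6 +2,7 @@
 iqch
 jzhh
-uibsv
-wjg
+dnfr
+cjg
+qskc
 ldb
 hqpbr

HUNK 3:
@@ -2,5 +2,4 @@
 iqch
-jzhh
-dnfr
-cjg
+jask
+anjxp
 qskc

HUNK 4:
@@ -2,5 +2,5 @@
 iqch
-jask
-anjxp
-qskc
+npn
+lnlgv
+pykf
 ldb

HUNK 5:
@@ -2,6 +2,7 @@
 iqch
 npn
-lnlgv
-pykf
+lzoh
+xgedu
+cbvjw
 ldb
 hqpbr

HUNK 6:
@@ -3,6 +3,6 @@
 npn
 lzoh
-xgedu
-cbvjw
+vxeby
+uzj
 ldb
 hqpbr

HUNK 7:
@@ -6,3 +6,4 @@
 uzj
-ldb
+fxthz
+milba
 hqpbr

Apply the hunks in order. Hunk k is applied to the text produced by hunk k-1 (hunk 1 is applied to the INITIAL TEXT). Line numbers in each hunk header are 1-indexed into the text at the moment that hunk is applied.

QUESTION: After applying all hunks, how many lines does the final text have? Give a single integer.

Hunk 1: at line 1 remove [axlv,kbz] add [iqch,jzhh,uibsv] -> 8 lines: oxo iqch jzhh uibsv wjg ldb hqpbr yqkem
Hunk 2: at line 2 remove [uibsv,wjg] add [dnfr,cjg,qskc] -> 9 lines: oxo iqch jzhh dnfr cjg qskc ldb hqpbr yqkem
Hunk 3: at line 2 remove [jzhh,dnfr,cjg] add [jask,anjxp] -> 8 lines: oxo iqch jask anjxp qskc ldb hqpbr yqkem
Hunk 4: at line 2 remove [jask,anjxp,qskc] add [npn,lnlgv,pykf] -> 8 lines: oxo iqch npn lnlgv pykf ldb hqpbr yqkem
Hunk 5: at line 2 remove [lnlgv,pykf] add [lzoh,xgedu,cbvjw] -> 9 lines: oxo iqch npn lzoh xgedu cbvjw ldb hqpbr yqkem
Hunk 6: at line 3 remove [xgedu,cbvjw] add [vxeby,uzj] -> 9 lines: oxo iqch npn lzoh vxeby uzj ldb hqpbr yqkem
Hunk 7: at line 6 remove [ldb] add [fxthz,milba] -> 10 lines: oxo iqch npn lzoh vxeby uzj fxthz milba hqpbr yqkem
Final line count: 10

Answer: 10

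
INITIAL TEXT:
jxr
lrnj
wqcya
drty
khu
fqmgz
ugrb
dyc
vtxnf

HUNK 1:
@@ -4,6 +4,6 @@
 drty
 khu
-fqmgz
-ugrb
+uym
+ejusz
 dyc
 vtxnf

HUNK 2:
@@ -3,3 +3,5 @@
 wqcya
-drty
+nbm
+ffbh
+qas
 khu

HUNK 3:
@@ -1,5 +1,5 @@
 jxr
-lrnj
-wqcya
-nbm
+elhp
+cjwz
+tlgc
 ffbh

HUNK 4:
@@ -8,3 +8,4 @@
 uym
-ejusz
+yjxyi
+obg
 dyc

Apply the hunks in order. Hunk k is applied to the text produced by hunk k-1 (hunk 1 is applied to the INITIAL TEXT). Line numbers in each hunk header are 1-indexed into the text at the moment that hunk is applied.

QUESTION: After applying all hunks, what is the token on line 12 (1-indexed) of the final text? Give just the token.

Answer: vtxnf

Derivation:
Hunk 1: at line 4 remove [fqmgz,ugrb] add [uym,ejusz] -> 9 lines: jxr lrnj wqcya drty khu uym ejusz dyc vtxnf
Hunk 2: at line 3 remove [drty] add [nbm,ffbh,qas] -> 11 lines: jxr lrnj wqcya nbm ffbh qas khu uym ejusz dyc vtxnf
Hunk 3: at line 1 remove [lrnj,wqcya,nbm] add [elhp,cjwz,tlgc] -> 11 lines: jxr elhp cjwz tlgc ffbh qas khu uym ejusz dyc vtxnf
Hunk 4: at line 8 remove [ejusz] add [yjxyi,obg] -> 12 lines: jxr elhp cjwz tlgc ffbh qas khu uym yjxyi obg dyc vtxnf
Final line 12: vtxnf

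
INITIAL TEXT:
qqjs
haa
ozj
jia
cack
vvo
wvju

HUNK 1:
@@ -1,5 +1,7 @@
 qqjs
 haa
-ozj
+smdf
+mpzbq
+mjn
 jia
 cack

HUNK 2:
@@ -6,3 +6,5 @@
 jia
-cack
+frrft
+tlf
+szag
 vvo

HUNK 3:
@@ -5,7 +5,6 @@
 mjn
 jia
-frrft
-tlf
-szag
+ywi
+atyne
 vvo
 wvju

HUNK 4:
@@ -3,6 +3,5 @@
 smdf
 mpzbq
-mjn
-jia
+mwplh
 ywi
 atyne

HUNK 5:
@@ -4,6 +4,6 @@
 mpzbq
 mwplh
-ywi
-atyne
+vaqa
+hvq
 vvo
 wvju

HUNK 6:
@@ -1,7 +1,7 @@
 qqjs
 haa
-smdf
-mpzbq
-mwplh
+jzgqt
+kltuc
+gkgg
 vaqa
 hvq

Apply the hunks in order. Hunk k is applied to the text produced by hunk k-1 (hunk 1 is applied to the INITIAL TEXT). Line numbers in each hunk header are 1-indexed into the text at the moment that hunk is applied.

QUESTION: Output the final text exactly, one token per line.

Answer: qqjs
haa
jzgqt
kltuc
gkgg
vaqa
hvq
vvo
wvju

Derivation:
Hunk 1: at line 1 remove [ozj] add [smdf,mpzbq,mjn] -> 9 lines: qqjs haa smdf mpzbq mjn jia cack vvo wvju
Hunk 2: at line 6 remove [cack] add [frrft,tlf,szag] -> 11 lines: qqjs haa smdf mpzbq mjn jia frrft tlf szag vvo wvju
Hunk 3: at line 5 remove [frrft,tlf,szag] add [ywi,atyne] -> 10 lines: qqjs haa smdf mpzbq mjn jia ywi atyne vvo wvju
Hunk 4: at line 3 remove [mjn,jia] add [mwplh] -> 9 lines: qqjs haa smdf mpzbq mwplh ywi atyne vvo wvju
Hunk 5: at line 4 remove [ywi,atyne] add [vaqa,hvq] -> 9 lines: qqjs haa smdf mpzbq mwplh vaqa hvq vvo wvju
Hunk 6: at line 1 remove [smdf,mpzbq,mwplh] add [jzgqt,kltuc,gkgg] -> 9 lines: qqjs haa jzgqt kltuc gkgg vaqa hvq vvo wvju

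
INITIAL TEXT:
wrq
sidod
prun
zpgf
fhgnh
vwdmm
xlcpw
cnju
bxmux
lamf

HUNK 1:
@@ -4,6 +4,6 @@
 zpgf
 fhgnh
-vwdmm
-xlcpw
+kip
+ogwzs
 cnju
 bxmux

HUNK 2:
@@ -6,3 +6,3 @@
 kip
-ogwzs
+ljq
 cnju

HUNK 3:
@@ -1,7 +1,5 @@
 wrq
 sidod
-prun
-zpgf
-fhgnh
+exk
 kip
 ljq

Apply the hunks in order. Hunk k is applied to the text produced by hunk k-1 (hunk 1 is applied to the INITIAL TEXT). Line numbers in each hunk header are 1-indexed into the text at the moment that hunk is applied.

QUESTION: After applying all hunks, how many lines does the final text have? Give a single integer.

Answer: 8

Derivation:
Hunk 1: at line 4 remove [vwdmm,xlcpw] add [kip,ogwzs] -> 10 lines: wrq sidod prun zpgf fhgnh kip ogwzs cnju bxmux lamf
Hunk 2: at line 6 remove [ogwzs] add [ljq] -> 10 lines: wrq sidod prun zpgf fhgnh kip ljq cnju bxmux lamf
Hunk 3: at line 1 remove [prun,zpgf,fhgnh] add [exk] -> 8 lines: wrq sidod exk kip ljq cnju bxmux lamf
Final line count: 8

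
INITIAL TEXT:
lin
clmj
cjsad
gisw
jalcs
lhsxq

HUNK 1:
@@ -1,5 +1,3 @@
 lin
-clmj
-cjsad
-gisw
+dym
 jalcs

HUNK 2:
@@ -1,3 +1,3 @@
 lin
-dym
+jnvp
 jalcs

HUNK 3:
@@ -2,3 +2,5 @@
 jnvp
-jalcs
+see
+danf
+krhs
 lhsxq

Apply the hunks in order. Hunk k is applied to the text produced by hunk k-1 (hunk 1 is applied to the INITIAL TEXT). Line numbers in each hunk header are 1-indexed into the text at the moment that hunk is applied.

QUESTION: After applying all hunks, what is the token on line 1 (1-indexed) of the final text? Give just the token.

Hunk 1: at line 1 remove [clmj,cjsad,gisw] add [dym] -> 4 lines: lin dym jalcs lhsxq
Hunk 2: at line 1 remove [dym] add [jnvp] -> 4 lines: lin jnvp jalcs lhsxq
Hunk 3: at line 2 remove [jalcs] add [see,danf,krhs] -> 6 lines: lin jnvp see danf krhs lhsxq
Final line 1: lin

Answer: lin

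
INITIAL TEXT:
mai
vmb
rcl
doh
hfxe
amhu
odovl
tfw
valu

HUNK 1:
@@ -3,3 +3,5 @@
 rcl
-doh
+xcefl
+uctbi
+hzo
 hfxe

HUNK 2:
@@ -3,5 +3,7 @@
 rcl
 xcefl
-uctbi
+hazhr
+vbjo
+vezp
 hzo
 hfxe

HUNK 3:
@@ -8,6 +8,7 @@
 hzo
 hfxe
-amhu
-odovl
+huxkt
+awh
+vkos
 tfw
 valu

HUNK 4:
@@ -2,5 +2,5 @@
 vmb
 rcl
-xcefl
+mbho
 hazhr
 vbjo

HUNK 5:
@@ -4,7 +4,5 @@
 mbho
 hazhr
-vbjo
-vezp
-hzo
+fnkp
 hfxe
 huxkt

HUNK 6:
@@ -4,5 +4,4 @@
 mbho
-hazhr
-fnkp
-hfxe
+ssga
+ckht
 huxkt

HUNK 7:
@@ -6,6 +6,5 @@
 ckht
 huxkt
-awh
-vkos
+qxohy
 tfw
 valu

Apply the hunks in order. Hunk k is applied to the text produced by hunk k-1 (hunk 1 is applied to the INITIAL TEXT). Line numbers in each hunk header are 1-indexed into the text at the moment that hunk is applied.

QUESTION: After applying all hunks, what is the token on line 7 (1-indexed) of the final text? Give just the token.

Hunk 1: at line 3 remove [doh] add [xcefl,uctbi,hzo] -> 11 lines: mai vmb rcl xcefl uctbi hzo hfxe amhu odovl tfw valu
Hunk 2: at line 3 remove [uctbi] add [hazhr,vbjo,vezp] -> 13 lines: mai vmb rcl xcefl hazhr vbjo vezp hzo hfxe amhu odovl tfw valu
Hunk 3: at line 8 remove [amhu,odovl] add [huxkt,awh,vkos] -> 14 lines: mai vmb rcl xcefl hazhr vbjo vezp hzo hfxe huxkt awh vkos tfw valu
Hunk 4: at line 2 remove [xcefl] add [mbho] -> 14 lines: mai vmb rcl mbho hazhr vbjo vezp hzo hfxe huxkt awh vkos tfw valu
Hunk 5: at line 4 remove [vbjo,vezp,hzo] add [fnkp] -> 12 lines: mai vmb rcl mbho hazhr fnkp hfxe huxkt awh vkos tfw valu
Hunk 6: at line 4 remove [hazhr,fnkp,hfxe] add [ssga,ckht] -> 11 lines: mai vmb rcl mbho ssga ckht huxkt awh vkos tfw valu
Hunk 7: at line 6 remove [awh,vkos] add [qxohy] -> 10 lines: mai vmb rcl mbho ssga ckht huxkt qxohy tfw valu
Final line 7: huxkt

Answer: huxkt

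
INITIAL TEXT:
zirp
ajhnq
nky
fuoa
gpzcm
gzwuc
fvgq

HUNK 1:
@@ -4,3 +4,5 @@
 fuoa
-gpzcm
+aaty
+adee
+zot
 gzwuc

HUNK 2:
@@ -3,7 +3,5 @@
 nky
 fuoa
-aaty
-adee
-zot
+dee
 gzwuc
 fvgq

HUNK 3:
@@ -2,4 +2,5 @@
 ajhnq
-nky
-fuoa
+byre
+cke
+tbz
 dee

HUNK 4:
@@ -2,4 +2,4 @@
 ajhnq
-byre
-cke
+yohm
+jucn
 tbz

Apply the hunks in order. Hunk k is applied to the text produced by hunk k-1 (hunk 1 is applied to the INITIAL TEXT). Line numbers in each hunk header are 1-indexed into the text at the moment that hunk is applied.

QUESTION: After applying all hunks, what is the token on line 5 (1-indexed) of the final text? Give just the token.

Answer: tbz

Derivation:
Hunk 1: at line 4 remove [gpzcm] add [aaty,adee,zot] -> 9 lines: zirp ajhnq nky fuoa aaty adee zot gzwuc fvgq
Hunk 2: at line 3 remove [aaty,adee,zot] add [dee] -> 7 lines: zirp ajhnq nky fuoa dee gzwuc fvgq
Hunk 3: at line 2 remove [nky,fuoa] add [byre,cke,tbz] -> 8 lines: zirp ajhnq byre cke tbz dee gzwuc fvgq
Hunk 4: at line 2 remove [byre,cke] add [yohm,jucn] -> 8 lines: zirp ajhnq yohm jucn tbz dee gzwuc fvgq
Final line 5: tbz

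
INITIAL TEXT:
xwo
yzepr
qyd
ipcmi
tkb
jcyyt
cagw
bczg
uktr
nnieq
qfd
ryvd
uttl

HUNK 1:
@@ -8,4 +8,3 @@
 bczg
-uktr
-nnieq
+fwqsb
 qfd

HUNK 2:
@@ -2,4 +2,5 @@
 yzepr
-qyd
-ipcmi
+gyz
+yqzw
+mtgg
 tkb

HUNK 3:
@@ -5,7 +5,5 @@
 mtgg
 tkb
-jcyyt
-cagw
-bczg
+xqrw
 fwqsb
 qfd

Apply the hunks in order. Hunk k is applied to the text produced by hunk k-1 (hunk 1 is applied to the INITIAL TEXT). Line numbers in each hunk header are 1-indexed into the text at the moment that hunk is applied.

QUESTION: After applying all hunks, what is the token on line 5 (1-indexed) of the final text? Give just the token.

Answer: mtgg

Derivation:
Hunk 1: at line 8 remove [uktr,nnieq] add [fwqsb] -> 12 lines: xwo yzepr qyd ipcmi tkb jcyyt cagw bczg fwqsb qfd ryvd uttl
Hunk 2: at line 2 remove [qyd,ipcmi] add [gyz,yqzw,mtgg] -> 13 lines: xwo yzepr gyz yqzw mtgg tkb jcyyt cagw bczg fwqsb qfd ryvd uttl
Hunk 3: at line 5 remove [jcyyt,cagw,bczg] add [xqrw] -> 11 lines: xwo yzepr gyz yqzw mtgg tkb xqrw fwqsb qfd ryvd uttl
Final line 5: mtgg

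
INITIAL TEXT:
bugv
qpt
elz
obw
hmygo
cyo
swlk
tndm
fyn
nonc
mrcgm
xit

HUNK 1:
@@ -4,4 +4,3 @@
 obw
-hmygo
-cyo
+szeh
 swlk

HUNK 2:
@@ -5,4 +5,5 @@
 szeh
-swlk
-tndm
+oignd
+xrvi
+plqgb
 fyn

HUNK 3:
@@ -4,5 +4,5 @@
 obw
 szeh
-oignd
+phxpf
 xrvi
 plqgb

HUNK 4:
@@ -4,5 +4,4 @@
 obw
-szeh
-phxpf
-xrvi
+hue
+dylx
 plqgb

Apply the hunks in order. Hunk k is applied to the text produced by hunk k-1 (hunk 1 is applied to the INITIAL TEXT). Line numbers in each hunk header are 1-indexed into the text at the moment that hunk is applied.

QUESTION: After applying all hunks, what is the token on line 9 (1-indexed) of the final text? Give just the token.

Hunk 1: at line 4 remove [hmygo,cyo] add [szeh] -> 11 lines: bugv qpt elz obw szeh swlk tndm fyn nonc mrcgm xit
Hunk 2: at line 5 remove [swlk,tndm] add [oignd,xrvi,plqgb] -> 12 lines: bugv qpt elz obw szeh oignd xrvi plqgb fyn nonc mrcgm xit
Hunk 3: at line 4 remove [oignd] add [phxpf] -> 12 lines: bugv qpt elz obw szeh phxpf xrvi plqgb fyn nonc mrcgm xit
Hunk 4: at line 4 remove [szeh,phxpf,xrvi] add [hue,dylx] -> 11 lines: bugv qpt elz obw hue dylx plqgb fyn nonc mrcgm xit
Final line 9: nonc

Answer: nonc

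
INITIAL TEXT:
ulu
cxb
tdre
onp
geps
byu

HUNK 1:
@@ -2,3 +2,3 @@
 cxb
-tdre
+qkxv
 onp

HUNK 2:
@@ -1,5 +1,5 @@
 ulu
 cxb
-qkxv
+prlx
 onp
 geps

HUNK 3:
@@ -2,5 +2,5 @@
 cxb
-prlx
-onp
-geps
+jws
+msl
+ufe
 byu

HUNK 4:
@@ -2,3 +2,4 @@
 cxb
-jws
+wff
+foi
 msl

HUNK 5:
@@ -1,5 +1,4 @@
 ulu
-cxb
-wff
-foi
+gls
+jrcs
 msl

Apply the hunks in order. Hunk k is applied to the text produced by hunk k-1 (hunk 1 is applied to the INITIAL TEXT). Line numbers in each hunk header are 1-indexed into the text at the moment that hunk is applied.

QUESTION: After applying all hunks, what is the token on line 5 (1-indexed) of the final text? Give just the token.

Hunk 1: at line 2 remove [tdre] add [qkxv] -> 6 lines: ulu cxb qkxv onp geps byu
Hunk 2: at line 1 remove [qkxv] add [prlx] -> 6 lines: ulu cxb prlx onp geps byu
Hunk 3: at line 2 remove [prlx,onp,geps] add [jws,msl,ufe] -> 6 lines: ulu cxb jws msl ufe byu
Hunk 4: at line 2 remove [jws] add [wff,foi] -> 7 lines: ulu cxb wff foi msl ufe byu
Hunk 5: at line 1 remove [cxb,wff,foi] add [gls,jrcs] -> 6 lines: ulu gls jrcs msl ufe byu
Final line 5: ufe

Answer: ufe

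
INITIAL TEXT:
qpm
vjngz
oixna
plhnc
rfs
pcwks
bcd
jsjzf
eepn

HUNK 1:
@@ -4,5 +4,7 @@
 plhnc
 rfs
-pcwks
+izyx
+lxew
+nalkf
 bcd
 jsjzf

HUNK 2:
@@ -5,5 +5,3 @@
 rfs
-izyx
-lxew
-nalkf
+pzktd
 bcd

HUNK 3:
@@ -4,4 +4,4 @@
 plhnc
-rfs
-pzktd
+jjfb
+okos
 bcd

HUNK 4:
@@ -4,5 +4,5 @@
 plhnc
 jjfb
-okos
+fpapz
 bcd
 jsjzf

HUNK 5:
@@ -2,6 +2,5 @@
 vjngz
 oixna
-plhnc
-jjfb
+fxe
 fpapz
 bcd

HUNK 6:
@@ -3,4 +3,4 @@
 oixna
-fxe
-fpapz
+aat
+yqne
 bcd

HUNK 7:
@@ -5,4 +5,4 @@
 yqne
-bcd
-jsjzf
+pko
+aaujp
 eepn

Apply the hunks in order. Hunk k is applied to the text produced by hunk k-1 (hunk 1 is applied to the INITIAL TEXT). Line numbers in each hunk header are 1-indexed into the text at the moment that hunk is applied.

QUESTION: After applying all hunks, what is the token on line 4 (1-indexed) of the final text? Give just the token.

Answer: aat

Derivation:
Hunk 1: at line 4 remove [pcwks] add [izyx,lxew,nalkf] -> 11 lines: qpm vjngz oixna plhnc rfs izyx lxew nalkf bcd jsjzf eepn
Hunk 2: at line 5 remove [izyx,lxew,nalkf] add [pzktd] -> 9 lines: qpm vjngz oixna plhnc rfs pzktd bcd jsjzf eepn
Hunk 3: at line 4 remove [rfs,pzktd] add [jjfb,okos] -> 9 lines: qpm vjngz oixna plhnc jjfb okos bcd jsjzf eepn
Hunk 4: at line 4 remove [okos] add [fpapz] -> 9 lines: qpm vjngz oixna plhnc jjfb fpapz bcd jsjzf eepn
Hunk 5: at line 2 remove [plhnc,jjfb] add [fxe] -> 8 lines: qpm vjngz oixna fxe fpapz bcd jsjzf eepn
Hunk 6: at line 3 remove [fxe,fpapz] add [aat,yqne] -> 8 lines: qpm vjngz oixna aat yqne bcd jsjzf eepn
Hunk 7: at line 5 remove [bcd,jsjzf] add [pko,aaujp] -> 8 lines: qpm vjngz oixna aat yqne pko aaujp eepn
Final line 4: aat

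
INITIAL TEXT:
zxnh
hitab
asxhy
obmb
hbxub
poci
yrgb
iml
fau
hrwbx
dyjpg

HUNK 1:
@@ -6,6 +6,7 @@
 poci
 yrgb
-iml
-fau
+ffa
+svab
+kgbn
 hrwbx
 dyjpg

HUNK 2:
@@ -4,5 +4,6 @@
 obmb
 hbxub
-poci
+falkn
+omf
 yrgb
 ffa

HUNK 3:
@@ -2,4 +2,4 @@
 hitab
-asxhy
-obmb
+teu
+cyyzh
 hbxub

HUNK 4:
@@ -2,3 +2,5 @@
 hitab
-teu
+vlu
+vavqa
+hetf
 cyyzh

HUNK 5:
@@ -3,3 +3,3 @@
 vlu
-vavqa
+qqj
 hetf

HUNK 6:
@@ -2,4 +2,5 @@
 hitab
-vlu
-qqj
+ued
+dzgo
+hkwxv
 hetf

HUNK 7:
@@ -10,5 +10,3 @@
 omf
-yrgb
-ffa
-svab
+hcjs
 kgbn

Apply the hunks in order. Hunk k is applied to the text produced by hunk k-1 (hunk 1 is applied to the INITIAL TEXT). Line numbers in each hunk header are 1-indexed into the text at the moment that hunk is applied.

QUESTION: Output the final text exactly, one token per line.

Answer: zxnh
hitab
ued
dzgo
hkwxv
hetf
cyyzh
hbxub
falkn
omf
hcjs
kgbn
hrwbx
dyjpg

Derivation:
Hunk 1: at line 6 remove [iml,fau] add [ffa,svab,kgbn] -> 12 lines: zxnh hitab asxhy obmb hbxub poci yrgb ffa svab kgbn hrwbx dyjpg
Hunk 2: at line 4 remove [poci] add [falkn,omf] -> 13 lines: zxnh hitab asxhy obmb hbxub falkn omf yrgb ffa svab kgbn hrwbx dyjpg
Hunk 3: at line 2 remove [asxhy,obmb] add [teu,cyyzh] -> 13 lines: zxnh hitab teu cyyzh hbxub falkn omf yrgb ffa svab kgbn hrwbx dyjpg
Hunk 4: at line 2 remove [teu] add [vlu,vavqa,hetf] -> 15 lines: zxnh hitab vlu vavqa hetf cyyzh hbxub falkn omf yrgb ffa svab kgbn hrwbx dyjpg
Hunk 5: at line 3 remove [vavqa] add [qqj] -> 15 lines: zxnh hitab vlu qqj hetf cyyzh hbxub falkn omf yrgb ffa svab kgbn hrwbx dyjpg
Hunk 6: at line 2 remove [vlu,qqj] add [ued,dzgo,hkwxv] -> 16 lines: zxnh hitab ued dzgo hkwxv hetf cyyzh hbxub falkn omf yrgb ffa svab kgbn hrwbx dyjpg
Hunk 7: at line 10 remove [yrgb,ffa,svab] add [hcjs] -> 14 lines: zxnh hitab ued dzgo hkwxv hetf cyyzh hbxub falkn omf hcjs kgbn hrwbx dyjpg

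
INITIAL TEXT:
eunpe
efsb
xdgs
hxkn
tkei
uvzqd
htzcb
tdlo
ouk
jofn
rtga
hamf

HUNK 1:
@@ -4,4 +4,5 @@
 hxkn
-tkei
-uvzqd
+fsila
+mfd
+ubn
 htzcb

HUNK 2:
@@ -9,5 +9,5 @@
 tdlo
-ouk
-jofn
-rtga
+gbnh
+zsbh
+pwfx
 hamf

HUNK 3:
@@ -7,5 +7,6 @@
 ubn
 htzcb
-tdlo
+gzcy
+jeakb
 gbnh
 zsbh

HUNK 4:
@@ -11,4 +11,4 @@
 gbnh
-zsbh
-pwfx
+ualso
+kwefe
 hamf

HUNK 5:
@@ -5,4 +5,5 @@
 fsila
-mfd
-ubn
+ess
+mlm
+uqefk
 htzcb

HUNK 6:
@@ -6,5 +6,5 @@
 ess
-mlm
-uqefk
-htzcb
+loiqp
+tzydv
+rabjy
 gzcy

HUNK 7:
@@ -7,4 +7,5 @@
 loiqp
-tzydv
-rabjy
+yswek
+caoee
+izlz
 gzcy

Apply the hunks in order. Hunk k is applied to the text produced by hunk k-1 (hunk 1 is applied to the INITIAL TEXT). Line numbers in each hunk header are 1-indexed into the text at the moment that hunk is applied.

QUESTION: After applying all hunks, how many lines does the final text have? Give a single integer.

Answer: 16

Derivation:
Hunk 1: at line 4 remove [tkei,uvzqd] add [fsila,mfd,ubn] -> 13 lines: eunpe efsb xdgs hxkn fsila mfd ubn htzcb tdlo ouk jofn rtga hamf
Hunk 2: at line 9 remove [ouk,jofn,rtga] add [gbnh,zsbh,pwfx] -> 13 lines: eunpe efsb xdgs hxkn fsila mfd ubn htzcb tdlo gbnh zsbh pwfx hamf
Hunk 3: at line 7 remove [tdlo] add [gzcy,jeakb] -> 14 lines: eunpe efsb xdgs hxkn fsila mfd ubn htzcb gzcy jeakb gbnh zsbh pwfx hamf
Hunk 4: at line 11 remove [zsbh,pwfx] add [ualso,kwefe] -> 14 lines: eunpe efsb xdgs hxkn fsila mfd ubn htzcb gzcy jeakb gbnh ualso kwefe hamf
Hunk 5: at line 5 remove [mfd,ubn] add [ess,mlm,uqefk] -> 15 lines: eunpe efsb xdgs hxkn fsila ess mlm uqefk htzcb gzcy jeakb gbnh ualso kwefe hamf
Hunk 6: at line 6 remove [mlm,uqefk,htzcb] add [loiqp,tzydv,rabjy] -> 15 lines: eunpe efsb xdgs hxkn fsila ess loiqp tzydv rabjy gzcy jeakb gbnh ualso kwefe hamf
Hunk 7: at line 7 remove [tzydv,rabjy] add [yswek,caoee,izlz] -> 16 lines: eunpe efsb xdgs hxkn fsila ess loiqp yswek caoee izlz gzcy jeakb gbnh ualso kwefe hamf
Final line count: 16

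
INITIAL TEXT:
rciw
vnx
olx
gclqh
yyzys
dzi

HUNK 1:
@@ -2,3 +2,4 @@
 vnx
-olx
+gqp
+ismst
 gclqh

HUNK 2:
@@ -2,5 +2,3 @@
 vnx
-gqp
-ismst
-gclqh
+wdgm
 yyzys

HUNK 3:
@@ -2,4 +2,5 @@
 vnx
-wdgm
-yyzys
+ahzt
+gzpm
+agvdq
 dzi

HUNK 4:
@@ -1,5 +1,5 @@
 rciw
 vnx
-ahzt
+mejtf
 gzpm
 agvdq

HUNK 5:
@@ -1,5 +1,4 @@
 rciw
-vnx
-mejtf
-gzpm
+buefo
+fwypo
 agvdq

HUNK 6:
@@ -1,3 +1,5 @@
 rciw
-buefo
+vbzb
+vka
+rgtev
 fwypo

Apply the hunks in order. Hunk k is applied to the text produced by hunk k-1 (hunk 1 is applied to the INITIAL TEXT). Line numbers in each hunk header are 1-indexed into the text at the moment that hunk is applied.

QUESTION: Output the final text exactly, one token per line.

Hunk 1: at line 2 remove [olx] add [gqp,ismst] -> 7 lines: rciw vnx gqp ismst gclqh yyzys dzi
Hunk 2: at line 2 remove [gqp,ismst,gclqh] add [wdgm] -> 5 lines: rciw vnx wdgm yyzys dzi
Hunk 3: at line 2 remove [wdgm,yyzys] add [ahzt,gzpm,agvdq] -> 6 lines: rciw vnx ahzt gzpm agvdq dzi
Hunk 4: at line 1 remove [ahzt] add [mejtf] -> 6 lines: rciw vnx mejtf gzpm agvdq dzi
Hunk 5: at line 1 remove [vnx,mejtf,gzpm] add [buefo,fwypo] -> 5 lines: rciw buefo fwypo agvdq dzi
Hunk 6: at line 1 remove [buefo] add [vbzb,vka,rgtev] -> 7 lines: rciw vbzb vka rgtev fwypo agvdq dzi

Answer: rciw
vbzb
vka
rgtev
fwypo
agvdq
dzi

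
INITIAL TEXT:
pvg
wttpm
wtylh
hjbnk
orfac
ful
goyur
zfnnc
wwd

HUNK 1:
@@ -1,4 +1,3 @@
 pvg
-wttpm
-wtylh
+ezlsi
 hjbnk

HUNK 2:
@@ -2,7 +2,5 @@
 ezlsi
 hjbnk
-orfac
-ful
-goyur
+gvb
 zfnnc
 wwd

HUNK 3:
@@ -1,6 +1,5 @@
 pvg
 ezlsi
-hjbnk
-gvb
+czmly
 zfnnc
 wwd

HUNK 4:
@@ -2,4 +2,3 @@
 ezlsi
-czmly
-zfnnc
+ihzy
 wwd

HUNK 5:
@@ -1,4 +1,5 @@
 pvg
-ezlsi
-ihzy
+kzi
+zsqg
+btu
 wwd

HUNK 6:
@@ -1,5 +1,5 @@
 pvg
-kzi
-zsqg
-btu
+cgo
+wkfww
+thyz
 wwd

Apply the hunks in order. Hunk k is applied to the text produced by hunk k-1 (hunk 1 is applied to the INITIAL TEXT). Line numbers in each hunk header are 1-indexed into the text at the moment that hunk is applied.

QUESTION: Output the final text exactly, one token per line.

Answer: pvg
cgo
wkfww
thyz
wwd

Derivation:
Hunk 1: at line 1 remove [wttpm,wtylh] add [ezlsi] -> 8 lines: pvg ezlsi hjbnk orfac ful goyur zfnnc wwd
Hunk 2: at line 2 remove [orfac,ful,goyur] add [gvb] -> 6 lines: pvg ezlsi hjbnk gvb zfnnc wwd
Hunk 3: at line 1 remove [hjbnk,gvb] add [czmly] -> 5 lines: pvg ezlsi czmly zfnnc wwd
Hunk 4: at line 2 remove [czmly,zfnnc] add [ihzy] -> 4 lines: pvg ezlsi ihzy wwd
Hunk 5: at line 1 remove [ezlsi,ihzy] add [kzi,zsqg,btu] -> 5 lines: pvg kzi zsqg btu wwd
Hunk 6: at line 1 remove [kzi,zsqg,btu] add [cgo,wkfww,thyz] -> 5 lines: pvg cgo wkfww thyz wwd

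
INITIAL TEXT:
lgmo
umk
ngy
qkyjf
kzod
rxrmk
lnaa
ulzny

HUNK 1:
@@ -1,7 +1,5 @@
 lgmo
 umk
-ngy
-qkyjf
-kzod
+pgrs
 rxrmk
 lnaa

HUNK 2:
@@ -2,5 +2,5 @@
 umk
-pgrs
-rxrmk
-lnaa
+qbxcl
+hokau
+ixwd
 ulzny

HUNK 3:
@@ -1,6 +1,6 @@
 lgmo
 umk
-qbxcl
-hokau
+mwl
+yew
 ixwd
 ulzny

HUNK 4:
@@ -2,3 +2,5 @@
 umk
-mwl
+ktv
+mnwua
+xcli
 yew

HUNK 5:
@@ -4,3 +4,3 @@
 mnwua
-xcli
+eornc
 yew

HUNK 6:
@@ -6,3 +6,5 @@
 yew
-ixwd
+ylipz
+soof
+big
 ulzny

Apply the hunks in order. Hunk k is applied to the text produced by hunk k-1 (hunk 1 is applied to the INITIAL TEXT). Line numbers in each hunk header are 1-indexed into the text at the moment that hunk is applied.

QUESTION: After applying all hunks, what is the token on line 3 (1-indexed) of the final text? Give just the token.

Hunk 1: at line 1 remove [ngy,qkyjf,kzod] add [pgrs] -> 6 lines: lgmo umk pgrs rxrmk lnaa ulzny
Hunk 2: at line 2 remove [pgrs,rxrmk,lnaa] add [qbxcl,hokau,ixwd] -> 6 lines: lgmo umk qbxcl hokau ixwd ulzny
Hunk 3: at line 1 remove [qbxcl,hokau] add [mwl,yew] -> 6 lines: lgmo umk mwl yew ixwd ulzny
Hunk 4: at line 2 remove [mwl] add [ktv,mnwua,xcli] -> 8 lines: lgmo umk ktv mnwua xcli yew ixwd ulzny
Hunk 5: at line 4 remove [xcli] add [eornc] -> 8 lines: lgmo umk ktv mnwua eornc yew ixwd ulzny
Hunk 6: at line 6 remove [ixwd] add [ylipz,soof,big] -> 10 lines: lgmo umk ktv mnwua eornc yew ylipz soof big ulzny
Final line 3: ktv

Answer: ktv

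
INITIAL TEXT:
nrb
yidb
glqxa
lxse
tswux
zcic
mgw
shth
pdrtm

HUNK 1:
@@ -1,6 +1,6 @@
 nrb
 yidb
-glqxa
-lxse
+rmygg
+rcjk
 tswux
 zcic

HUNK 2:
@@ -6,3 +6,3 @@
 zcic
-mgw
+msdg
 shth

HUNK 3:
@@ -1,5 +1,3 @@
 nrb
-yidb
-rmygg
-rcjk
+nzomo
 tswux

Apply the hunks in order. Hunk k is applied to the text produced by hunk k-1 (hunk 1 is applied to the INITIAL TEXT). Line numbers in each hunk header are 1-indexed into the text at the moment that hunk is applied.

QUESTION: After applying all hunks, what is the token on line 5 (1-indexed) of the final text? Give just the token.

Answer: msdg

Derivation:
Hunk 1: at line 1 remove [glqxa,lxse] add [rmygg,rcjk] -> 9 lines: nrb yidb rmygg rcjk tswux zcic mgw shth pdrtm
Hunk 2: at line 6 remove [mgw] add [msdg] -> 9 lines: nrb yidb rmygg rcjk tswux zcic msdg shth pdrtm
Hunk 3: at line 1 remove [yidb,rmygg,rcjk] add [nzomo] -> 7 lines: nrb nzomo tswux zcic msdg shth pdrtm
Final line 5: msdg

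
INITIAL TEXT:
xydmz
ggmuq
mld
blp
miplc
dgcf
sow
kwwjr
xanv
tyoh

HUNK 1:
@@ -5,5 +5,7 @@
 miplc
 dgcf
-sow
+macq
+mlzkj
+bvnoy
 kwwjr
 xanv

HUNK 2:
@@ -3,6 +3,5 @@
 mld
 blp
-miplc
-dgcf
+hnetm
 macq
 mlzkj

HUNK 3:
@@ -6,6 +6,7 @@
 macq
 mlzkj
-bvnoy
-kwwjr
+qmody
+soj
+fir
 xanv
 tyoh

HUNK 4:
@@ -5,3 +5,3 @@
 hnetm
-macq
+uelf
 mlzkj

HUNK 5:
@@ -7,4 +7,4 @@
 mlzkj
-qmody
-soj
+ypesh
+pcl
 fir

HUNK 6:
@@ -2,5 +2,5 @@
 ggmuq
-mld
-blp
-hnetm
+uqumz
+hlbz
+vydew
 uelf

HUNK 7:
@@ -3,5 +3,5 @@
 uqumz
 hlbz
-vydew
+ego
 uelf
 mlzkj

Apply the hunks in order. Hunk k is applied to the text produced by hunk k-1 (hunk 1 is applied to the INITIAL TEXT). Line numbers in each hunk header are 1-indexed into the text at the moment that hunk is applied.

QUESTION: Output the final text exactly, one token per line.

Answer: xydmz
ggmuq
uqumz
hlbz
ego
uelf
mlzkj
ypesh
pcl
fir
xanv
tyoh

Derivation:
Hunk 1: at line 5 remove [sow] add [macq,mlzkj,bvnoy] -> 12 lines: xydmz ggmuq mld blp miplc dgcf macq mlzkj bvnoy kwwjr xanv tyoh
Hunk 2: at line 3 remove [miplc,dgcf] add [hnetm] -> 11 lines: xydmz ggmuq mld blp hnetm macq mlzkj bvnoy kwwjr xanv tyoh
Hunk 3: at line 6 remove [bvnoy,kwwjr] add [qmody,soj,fir] -> 12 lines: xydmz ggmuq mld blp hnetm macq mlzkj qmody soj fir xanv tyoh
Hunk 4: at line 5 remove [macq] add [uelf] -> 12 lines: xydmz ggmuq mld blp hnetm uelf mlzkj qmody soj fir xanv tyoh
Hunk 5: at line 7 remove [qmody,soj] add [ypesh,pcl] -> 12 lines: xydmz ggmuq mld blp hnetm uelf mlzkj ypesh pcl fir xanv tyoh
Hunk 6: at line 2 remove [mld,blp,hnetm] add [uqumz,hlbz,vydew] -> 12 lines: xydmz ggmuq uqumz hlbz vydew uelf mlzkj ypesh pcl fir xanv tyoh
Hunk 7: at line 3 remove [vydew] add [ego] -> 12 lines: xydmz ggmuq uqumz hlbz ego uelf mlzkj ypesh pcl fir xanv tyoh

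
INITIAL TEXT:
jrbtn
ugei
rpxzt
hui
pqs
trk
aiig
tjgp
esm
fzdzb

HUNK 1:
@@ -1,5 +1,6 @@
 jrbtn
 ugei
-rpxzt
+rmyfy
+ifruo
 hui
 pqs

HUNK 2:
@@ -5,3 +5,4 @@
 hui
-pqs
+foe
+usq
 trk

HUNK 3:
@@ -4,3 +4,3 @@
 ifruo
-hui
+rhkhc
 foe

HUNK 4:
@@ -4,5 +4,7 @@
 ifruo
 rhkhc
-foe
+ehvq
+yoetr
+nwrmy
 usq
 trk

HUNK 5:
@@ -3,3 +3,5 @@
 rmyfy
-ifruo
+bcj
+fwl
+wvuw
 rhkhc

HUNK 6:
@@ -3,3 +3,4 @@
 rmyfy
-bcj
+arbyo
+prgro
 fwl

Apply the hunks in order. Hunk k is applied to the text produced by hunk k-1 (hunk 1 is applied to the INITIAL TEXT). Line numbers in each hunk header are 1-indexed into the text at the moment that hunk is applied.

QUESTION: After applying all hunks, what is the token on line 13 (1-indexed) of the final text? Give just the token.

Answer: trk

Derivation:
Hunk 1: at line 1 remove [rpxzt] add [rmyfy,ifruo] -> 11 lines: jrbtn ugei rmyfy ifruo hui pqs trk aiig tjgp esm fzdzb
Hunk 2: at line 5 remove [pqs] add [foe,usq] -> 12 lines: jrbtn ugei rmyfy ifruo hui foe usq trk aiig tjgp esm fzdzb
Hunk 3: at line 4 remove [hui] add [rhkhc] -> 12 lines: jrbtn ugei rmyfy ifruo rhkhc foe usq trk aiig tjgp esm fzdzb
Hunk 4: at line 4 remove [foe] add [ehvq,yoetr,nwrmy] -> 14 lines: jrbtn ugei rmyfy ifruo rhkhc ehvq yoetr nwrmy usq trk aiig tjgp esm fzdzb
Hunk 5: at line 3 remove [ifruo] add [bcj,fwl,wvuw] -> 16 lines: jrbtn ugei rmyfy bcj fwl wvuw rhkhc ehvq yoetr nwrmy usq trk aiig tjgp esm fzdzb
Hunk 6: at line 3 remove [bcj] add [arbyo,prgro] -> 17 lines: jrbtn ugei rmyfy arbyo prgro fwl wvuw rhkhc ehvq yoetr nwrmy usq trk aiig tjgp esm fzdzb
Final line 13: trk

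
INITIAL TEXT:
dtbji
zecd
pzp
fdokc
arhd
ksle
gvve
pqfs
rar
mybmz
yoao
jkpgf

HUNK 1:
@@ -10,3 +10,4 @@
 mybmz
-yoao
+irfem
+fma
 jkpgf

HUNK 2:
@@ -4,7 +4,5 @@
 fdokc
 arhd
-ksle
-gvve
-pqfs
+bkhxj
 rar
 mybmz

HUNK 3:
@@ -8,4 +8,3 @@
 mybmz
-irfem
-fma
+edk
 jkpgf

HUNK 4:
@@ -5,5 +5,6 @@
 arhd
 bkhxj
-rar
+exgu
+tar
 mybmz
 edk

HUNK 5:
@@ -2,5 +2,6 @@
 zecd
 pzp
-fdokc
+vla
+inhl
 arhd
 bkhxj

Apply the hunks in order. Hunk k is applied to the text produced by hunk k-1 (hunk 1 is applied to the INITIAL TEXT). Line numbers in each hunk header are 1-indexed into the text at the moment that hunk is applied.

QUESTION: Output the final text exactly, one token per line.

Answer: dtbji
zecd
pzp
vla
inhl
arhd
bkhxj
exgu
tar
mybmz
edk
jkpgf

Derivation:
Hunk 1: at line 10 remove [yoao] add [irfem,fma] -> 13 lines: dtbji zecd pzp fdokc arhd ksle gvve pqfs rar mybmz irfem fma jkpgf
Hunk 2: at line 4 remove [ksle,gvve,pqfs] add [bkhxj] -> 11 lines: dtbji zecd pzp fdokc arhd bkhxj rar mybmz irfem fma jkpgf
Hunk 3: at line 8 remove [irfem,fma] add [edk] -> 10 lines: dtbji zecd pzp fdokc arhd bkhxj rar mybmz edk jkpgf
Hunk 4: at line 5 remove [rar] add [exgu,tar] -> 11 lines: dtbji zecd pzp fdokc arhd bkhxj exgu tar mybmz edk jkpgf
Hunk 5: at line 2 remove [fdokc] add [vla,inhl] -> 12 lines: dtbji zecd pzp vla inhl arhd bkhxj exgu tar mybmz edk jkpgf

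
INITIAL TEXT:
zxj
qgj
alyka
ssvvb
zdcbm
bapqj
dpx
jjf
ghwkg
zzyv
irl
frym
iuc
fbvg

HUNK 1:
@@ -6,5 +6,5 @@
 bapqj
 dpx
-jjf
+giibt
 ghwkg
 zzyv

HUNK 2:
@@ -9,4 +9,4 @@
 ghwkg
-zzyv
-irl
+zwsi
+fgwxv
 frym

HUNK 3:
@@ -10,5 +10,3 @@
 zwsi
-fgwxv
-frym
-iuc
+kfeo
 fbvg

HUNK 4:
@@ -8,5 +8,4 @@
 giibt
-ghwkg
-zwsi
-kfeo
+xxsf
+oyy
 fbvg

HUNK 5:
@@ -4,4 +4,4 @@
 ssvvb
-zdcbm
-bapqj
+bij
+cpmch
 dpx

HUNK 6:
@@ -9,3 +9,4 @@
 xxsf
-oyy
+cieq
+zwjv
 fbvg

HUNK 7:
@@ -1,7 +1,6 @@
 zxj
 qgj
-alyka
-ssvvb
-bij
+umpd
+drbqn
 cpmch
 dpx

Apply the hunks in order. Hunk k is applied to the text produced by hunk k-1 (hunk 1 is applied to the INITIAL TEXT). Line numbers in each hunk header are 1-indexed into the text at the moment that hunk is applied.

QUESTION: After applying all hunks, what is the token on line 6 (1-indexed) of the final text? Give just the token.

Answer: dpx

Derivation:
Hunk 1: at line 6 remove [jjf] add [giibt] -> 14 lines: zxj qgj alyka ssvvb zdcbm bapqj dpx giibt ghwkg zzyv irl frym iuc fbvg
Hunk 2: at line 9 remove [zzyv,irl] add [zwsi,fgwxv] -> 14 lines: zxj qgj alyka ssvvb zdcbm bapqj dpx giibt ghwkg zwsi fgwxv frym iuc fbvg
Hunk 3: at line 10 remove [fgwxv,frym,iuc] add [kfeo] -> 12 lines: zxj qgj alyka ssvvb zdcbm bapqj dpx giibt ghwkg zwsi kfeo fbvg
Hunk 4: at line 8 remove [ghwkg,zwsi,kfeo] add [xxsf,oyy] -> 11 lines: zxj qgj alyka ssvvb zdcbm bapqj dpx giibt xxsf oyy fbvg
Hunk 5: at line 4 remove [zdcbm,bapqj] add [bij,cpmch] -> 11 lines: zxj qgj alyka ssvvb bij cpmch dpx giibt xxsf oyy fbvg
Hunk 6: at line 9 remove [oyy] add [cieq,zwjv] -> 12 lines: zxj qgj alyka ssvvb bij cpmch dpx giibt xxsf cieq zwjv fbvg
Hunk 7: at line 1 remove [alyka,ssvvb,bij] add [umpd,drbqn] -> 11 lines: zxj qgj umpd drbqn cpmch dpx giibt xxsf cieq zwjv fbvg
Final line 6: dpx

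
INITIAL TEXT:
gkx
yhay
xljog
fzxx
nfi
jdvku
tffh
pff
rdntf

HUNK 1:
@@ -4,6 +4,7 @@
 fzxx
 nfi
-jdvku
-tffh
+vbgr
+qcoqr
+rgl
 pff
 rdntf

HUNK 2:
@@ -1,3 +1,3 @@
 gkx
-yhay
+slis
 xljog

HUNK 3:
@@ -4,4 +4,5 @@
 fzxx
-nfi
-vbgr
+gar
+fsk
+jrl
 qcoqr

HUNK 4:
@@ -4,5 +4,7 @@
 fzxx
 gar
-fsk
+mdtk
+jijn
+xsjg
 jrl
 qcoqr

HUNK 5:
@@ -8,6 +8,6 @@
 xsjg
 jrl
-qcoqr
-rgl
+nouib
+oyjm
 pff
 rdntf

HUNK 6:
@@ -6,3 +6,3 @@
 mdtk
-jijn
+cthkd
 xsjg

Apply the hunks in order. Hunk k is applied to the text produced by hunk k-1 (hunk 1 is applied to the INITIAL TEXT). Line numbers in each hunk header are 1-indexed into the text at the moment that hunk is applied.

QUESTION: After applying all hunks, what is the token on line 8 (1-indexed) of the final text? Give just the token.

Hunk 1: at line 4 remove [jdvku,tffh] add [vbgr,qcoqr,rgl] -> 10 lines: gkx yhay xljog fzxx nfi vbgr qcoqr rgl pff rdntf
Hunk 2: at line 1 remove [yhay] add [slis] -> 10 lines: gkx slis xljog fzxx nfi vbgr qcoqr rgl pff rdntf
Hunk 3: at line 4 remove [nfi,vbgr] add [gar,fsk,jrl] -> 11 lines: gkx slis xljog fzxx gar fsk jrl qcoqr rgl pff rdntf
Hunk 4: at line 4 remove [fsk] add [mdtk,jijn,xsjg] -> 13 lines: gkx slis xljog fzxx gar mdtk jijn xsjg jrl qcoqr rgl pff rdntf
Hunk 5: at line 8 remove [qcoqr,rgl] add [nouib,oyjm] -> 13 lines: gkx slis xljog fzxx gar mdtk jijn xsjg jrl nouib oyjm pff rdntf
Hunk 6: at line 6 remove [jijn] add [cthkd] -> 13 lines: gkx slis xljog fzxx gar mdtk cthkd xsjg jrl nouib oyjm pff rdntf
Final line 8: xsjg

Answer: xsjg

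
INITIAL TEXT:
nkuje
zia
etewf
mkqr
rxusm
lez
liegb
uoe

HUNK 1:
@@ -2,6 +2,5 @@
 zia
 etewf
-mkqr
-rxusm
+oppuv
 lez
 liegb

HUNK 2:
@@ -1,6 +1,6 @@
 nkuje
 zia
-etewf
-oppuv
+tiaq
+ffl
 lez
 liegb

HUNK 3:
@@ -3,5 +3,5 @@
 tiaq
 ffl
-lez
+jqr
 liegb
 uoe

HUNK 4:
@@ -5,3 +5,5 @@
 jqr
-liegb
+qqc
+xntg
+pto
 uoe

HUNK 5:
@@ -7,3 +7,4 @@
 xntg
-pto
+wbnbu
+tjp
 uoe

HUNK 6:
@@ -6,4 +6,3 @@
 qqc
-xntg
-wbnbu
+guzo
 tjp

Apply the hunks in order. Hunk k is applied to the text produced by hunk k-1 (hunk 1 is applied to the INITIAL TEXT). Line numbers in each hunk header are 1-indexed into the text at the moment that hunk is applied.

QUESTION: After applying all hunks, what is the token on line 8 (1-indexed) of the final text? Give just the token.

Hunk 1: at line 2 remove [mkqr,rxusm] add [oppuv] -> 7 lines: nkuje zia etewf oppuv lez liegb uoe
Hunk 2: at line 1 remove [etewf,oppuv] add [tiaq,ffl] -> 7 lines: nkuje zia tiaq ffl lez liegb uoe
Hunk 3: at line 3 remove [lez] add [jqr] -> 7 lines: nkuje zia tiaq ffl jqr liegb uoe
Hunk 4: at line 5 remove [liegb] add [qqc,xntg,pto] -> 9 lines: nkuje zia tiaq ffl jqr qqc xntg pto uoe
Hunk 5: at line 7 remove [pto] add [wbnbu,tjp] -> 10 lines: nkuje zia tiaq ffl jqr qqc xntg wbnbu tjp uoe
Hunk 6: at line 6 remove [xntg,wbnbu] add [guzo] -> 9 lines: nkuje zia tiaq ffl jqr qqc guzo tjp uoe
Final line 8: tjp

Answer: tjp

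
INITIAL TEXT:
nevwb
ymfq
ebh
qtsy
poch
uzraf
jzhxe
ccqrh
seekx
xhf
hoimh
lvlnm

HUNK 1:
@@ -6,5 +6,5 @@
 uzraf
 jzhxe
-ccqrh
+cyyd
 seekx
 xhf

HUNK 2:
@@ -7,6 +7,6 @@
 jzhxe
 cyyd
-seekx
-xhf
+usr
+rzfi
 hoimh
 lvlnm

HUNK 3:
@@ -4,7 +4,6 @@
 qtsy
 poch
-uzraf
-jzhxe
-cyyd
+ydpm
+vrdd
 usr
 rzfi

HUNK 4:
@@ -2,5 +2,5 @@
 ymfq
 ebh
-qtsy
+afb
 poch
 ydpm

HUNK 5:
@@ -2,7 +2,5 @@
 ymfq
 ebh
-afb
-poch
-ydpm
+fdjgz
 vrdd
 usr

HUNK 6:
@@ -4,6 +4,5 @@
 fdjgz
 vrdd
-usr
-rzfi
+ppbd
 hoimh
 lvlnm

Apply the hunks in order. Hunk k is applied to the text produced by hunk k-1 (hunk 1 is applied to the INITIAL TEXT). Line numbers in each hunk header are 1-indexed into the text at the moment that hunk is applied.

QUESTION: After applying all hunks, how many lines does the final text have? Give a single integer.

Hunk 1: at line 6 remove [ccqrh] add [cyyd] -> 12 lines: nevwb ymfq ebh qtsy poch uzraf jzhxe cyyd seekx xhf hoimh lvlnm
Hunk 2: at line 7 remove [seekx,xhf] add [usr,rzfi] -> 12 lines: nevwb ymfq ebh qtsy poch uzraf jzhxe cyyd usr rzfi hoimh lvlnm
Hunk 3: at line 4 remove [uzraf,jzhxe,cyyd] add [ydpm,vrdd] -> 11 lines: nevwb ymfq ebh qtsy poch ydpm vrdd usr rzfi hoimh lvlnm
Hunk 4: at line 2 remove [qtsy] add [afb] -> 11 lines: nevwb ymfq ebh afb poch ydpm vrdd usr rzfi hoimh lvlnm
Hunk 5: at line 2 remove [afb,poch,ydpm] add [fdjgz] -> 9 lines: nevwb ymfq ebh fdjgz vrdd usr rzfi hoimh lvlnm
Hunk 6: at line 4 remove [usr,rzfi] add [ppbd] -> 8 lines: nevwb ymfq ebh fdjgz vrdd ppbd hoimh lvlnm
Final line count: 8

Answer: 8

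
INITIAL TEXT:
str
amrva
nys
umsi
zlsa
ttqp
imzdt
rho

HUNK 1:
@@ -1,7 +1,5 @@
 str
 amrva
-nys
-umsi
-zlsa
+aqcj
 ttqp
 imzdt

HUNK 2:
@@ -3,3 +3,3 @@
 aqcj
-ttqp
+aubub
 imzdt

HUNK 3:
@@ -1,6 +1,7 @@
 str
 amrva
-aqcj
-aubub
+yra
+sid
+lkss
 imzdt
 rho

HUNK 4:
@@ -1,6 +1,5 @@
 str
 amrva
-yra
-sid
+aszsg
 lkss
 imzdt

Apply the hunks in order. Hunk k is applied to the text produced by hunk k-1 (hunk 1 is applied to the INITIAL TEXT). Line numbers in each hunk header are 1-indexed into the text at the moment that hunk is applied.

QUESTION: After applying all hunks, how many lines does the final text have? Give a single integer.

Hunk 1: at line 1 remove [nys,umsi,zlsa] add [aqcj] -> 6 lines: str amrva aqcj ttqp imzdt rho
Hunk 2: at line 3 remove [ttqp] add [aubub] -> 6 lines: str amrva aqcj aubub imzdt rho
Hunk 3: at line 1 remove [aqcj,aubub] add [yra,sid,lkss] -> 7 lines: str amrva yra sid lkss imzdt rho
Hunk 4: at line 1 remove [yra,sid] add [aszsg] -> 6 lines: str amrva aszsg lkss imzdt rho
Final line count: 6

Answer: 6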